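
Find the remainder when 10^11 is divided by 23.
22

Use repeated squaring. Binary(11) = 1011. Walk through the bits of the exponent 11 left-to-right: at each bit after the leading one, square the running value, then multiply by 10 if the bit is 1 (always reducing mod 23):
  bit 1 = 1 (leading): start with 10.
  bit 2 = 0: square 10^2 = 100 ≡ 8 (mod 23).
  bit 3 = 1: square 8^2 = 64 ≡ 18; bit is 1, so multiply 18·10 = 180 ≡ 19 (mod 23).
  bit 4 = 1: square 19^2 = 361 ≡ 16; bit is 1, so multiply 16·10 = 160 ≡ 22 (mod 23).
Final value: 10^11 ≡ 22 (mod 23).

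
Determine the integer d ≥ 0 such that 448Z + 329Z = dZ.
In the PID Z, (a, b) is generated by gcd(a, b). Compute gcd(448, 329) with the extended Euclidean algorithm, tracking rows (r, s, t) with s·448 + t·329 = r:
  row A: (448, 1, 0)   [1·448 + 0·329 = 448]
  row B: (329, 0, 1)   [0·448 + 1·329 = 329]
  448 = 1·329 + 119   → row C = row A − 1·row B = (119, 1, −1)   [check: 1·448 − 1·329 = 119]
  329 = 2·119 + 91   → row D = row B − 2·row C = (91, −2, 3)   [check: −2·448 + 3·329 = 91]
  119 = 1·91 + 28   → row E = row C − 1·row D = (28, 3, −4)   [check: 3·448 − 4·329 = 28]
  91 = 3·28 + 7   → row F = row D − 3·row E = (7, −11, 15)   [check: −11·448 + 15·329 = 7]
  28 = 4·7 + 0   → remainder 0, stop. gcd = 7 (last nonzero row F).
So gcd(448, 329) = 7, with Bézout identity −11·448 + 15·329 = 7. Containment (⊇): the Bézout identity exhibits 7 as an element of (448, 329), giving (7) ⊆ (448, 329). Containment (⊆): since 7 | 448 and 7 | 329 (448 = 7·64, 329 = 7·47), every Z-linear combination of 448 and 329 is divisible by 7, so (448, 329) ⊆ (7). Therefore (448, 329) = (7), d = 7.

Final answer: (448, 329) = (7); d = 7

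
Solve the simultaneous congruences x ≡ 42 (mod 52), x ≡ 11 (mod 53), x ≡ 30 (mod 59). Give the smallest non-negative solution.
x ≡ 111894 (mod 162604); the representative in [0, 162604) is 111894

The moduli 52, 53, 59 are pairwise coprime, so by the CRT there is a unique solution mod 52·53·59 = 162604.
Solve by successive substitution. Start with x ≡ 42 (mod 52).
  Combine with x ≡ 11 (mod 53): write x = 42 + 52·t and require 42 + 52·t ≡ 11 (mod 53), i.e. 52·t ≡ 11 − 42 ≡ 22 (mod 53). Since 52^(−1) ≡ 52 (mod 53), t ≡ 52·22 ≡ 31 (mod 53). So x ≡ 42 + 52·31 = 1654 (mod 2756).
  Combine with x ≡ 30 (mod 59): write x = 1654 + 2756·t and require 1654 + 2756·t ≡ 30 (mod 59), i.e. 2756·t ≡ 30 − 1654 ≡ 28 (mod 59). Since 2756^(−1) ≡ 52 (mod 59) (2756 ≡ 42 (mod 59)), t ≡ 52·28 ≡ 40 (mod 59). So x ≡ 1654 + 2756·40 = 111894 (mod 162604).
Unique solution in [0, 162604): x = 111894.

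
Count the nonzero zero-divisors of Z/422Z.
In Z/422Z each nonzero element is either a unit (gcd with 422 is 1) or a zero-divisor (gcd > 1). The number of units is φ(422): factorise 422 = 2 · 211, so φ(422) = (2 − 1) · (211 − 1) = 1 · 210 = 210. The nonzero elements number 422 − 1 = 421. Hence the nonzero zero-divisors number 421 − 210 = 211.

Final answer: Z/422Z has 211 nonzero zero-divisors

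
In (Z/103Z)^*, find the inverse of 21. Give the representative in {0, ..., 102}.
21^(−1) ≡ 54 (mod 103)

Apply the extended Euclidean algorithm to (103, 21), tracking rows (r, s, t) with s·103 + t·21 = r. Each division r_prev = q·r_cur + r_new produces the new row as (previous row) − q·(current row):
  row A: (103, 1, 0)   [1·103 + 0·21 = 103]
  row B: (21, 0, 1)   [0·103 + 1·21 = 21]
  103 = 4·21 + 19   → row C = row A − 4·row B = (19, 1, −4)   [check: 1·103 − 4·21 = 19]
  21 = 1·19 + 2   → row D = row B − 1·row C = (2, −1, 5)   [check: −1·103 + 5·21 = 2]
  19 = 9·2 + 1   → row E = row C − 9·row D = (1, 10, −49)   [check: 10·103 − 49·21 = 1]
  2 = 2·1 + 0   → remainder 0, stop. gcd = 1 (last nonzero row E).
The gcd is 1, so 21 is invertible mod 103. The last nonzero row gives 10·103 − 49·21 = 1, so t = −49. So 21^(−1) ≡ −49 ≡ 54 (mod 103). Verify: 21 · 54 = 1134 ≡ 1 (mod 103). ✓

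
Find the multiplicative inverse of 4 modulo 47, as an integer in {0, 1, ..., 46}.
4^(−1) ≡ 12 (mod 47)

Apply the extended Euclidean algorithm to (47, 4), tracking rows (r, s, t) with s·47 + t·4 = r. Each division r_prev = q·r_cur + r_new produces the new row as (previous row) − q·(current row):
  row A: (47, 1, 0)   [1·47 + 0·4 = 47]
  row B: (4, 0, 1)   [0·47 + 1·4 = 4]
  47 = 11·4 + 3   → row C = row A − 11·row B = (3, 1, −11)   [check: 1·47 − 11·4 = 3]
  4 = 1·3 + 1   → row D = row B − 1·row C = (1, −1, 12)   [check: −1·47 + 12·4 = 1]
  3 = 3·1 + 0   → remainder 0, stop. gcd = 1 (last nonzero row D).
The gcd is 1, so 4 is invertible mod 47. The last nonzero row gives −1·47 + 12·4 = 1, so t = 12. So 4^(−1) ≡ 12 (mod 47). Verify: 4 · 12 = 48 ≡ 1 (mod 47). ✓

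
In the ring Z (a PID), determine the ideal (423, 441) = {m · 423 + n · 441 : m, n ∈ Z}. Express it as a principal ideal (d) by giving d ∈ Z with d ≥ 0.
(423, 441) = (9); d = 9

In the PID Z, (a, b) is generated by gcd(a, b). Compute gcd(441, 423) with the extended Euclidean algorithm, tracking rows (r, s, t) with s·441 + t·423 = r:
  row A: (441, 1, 0)   [1·441 + 0·423 = 441]
  row B: (423, 0, 1)   [0·441 + 1·423 = 423]
  441 = 1·423 + 18   → row C = row A − 1·row B = (18, 1, −1)   [check: 1·441 − 1·423 = 18]
  423 = 23·18 + 9   → row D = row B − 23·row C = (9, −23, 24)   [check: −23·441 + 24·423 = 9]
  18 = 2·9 + 0   → remainder 0, stop. gcd = 9 (last nonzero row D).
So gcd(423, 441) = 9, with Bézout identity −23·441 + 24·423 = 9. Containment (⊇): the Bézout identity exhibits 9 as an element of (423, 441), giving (9) ⊆ (423, 441). Containment (⊆): since 9 | 423 and 9 | 441 (423 = 9·47, 441 = 9·49), every Z-linear combination of 423 and 441 is divisible by 9, so (423, 441) ⊆ (9). Therefore (423, 441) = (9), d = 9.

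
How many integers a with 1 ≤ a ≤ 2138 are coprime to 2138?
1068

The number of a ∈ {1, ..., 2138} with gcd(a, 2138) = 1 is by definition Euler's totient φ(2138). φ is multiplicative, with φ(p^e) = p^e − p^(e−1). Factorise 2138 = 2 · 1069. Then
  φ(2138) = (2 − 1) · (1069 − 1) = 1 · 1068 = 1068.
So there are 1068 such integers.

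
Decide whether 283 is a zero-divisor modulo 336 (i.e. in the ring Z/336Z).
NO

gcd(283, 336) = 1, so 283 is a unit in Z/336Z (it has a multiplicative inverse). A unit cannot be a zero-divisor: if 283·b ≡ 0 then multiplying both sides by 283^(−1) gives b ≡ 0. So 283 is not a zero-divisor.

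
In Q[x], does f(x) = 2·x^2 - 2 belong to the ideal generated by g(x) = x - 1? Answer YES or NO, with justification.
YES

In Q[x] the ideal (g) consists of all multiples of g, so f ∈ (g) iff g | f, i.e. iff the remainder of f on division by g is 0. Divide f by g (g is monic, so eliminate the leading term of the running remainder at each step):
  leading term 2·x^2: subtract (2·x)·g(x) = 2·x^2 - 2·x, leaving 2·x - 2
  leading term 2·x: subtract (2)·g(x) = 2·x - 2, leaving 0
The remainder is 0, so f(x) = g(x) · h(x) with h(x) = 2·x + 2. Hence g | f, i.e. f ∈ (g).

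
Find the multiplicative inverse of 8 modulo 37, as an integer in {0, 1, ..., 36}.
Apply the extended Euclidean algorithm to (37, 8), tracking rows (r, s, t) with s·37 + t·8 = r. Each division r_prev = q·r_cur + r_new produces the new row as (previous row) − q·(current row):
  row A: (37, 1, 0)   [1·37 + 0·8 = 37]
  row B: (8, 0, 1)   [0·37 + 1·8 = 8]
  37 = 4·8 + 5   → row C = row A − 4·row B = (5, 1, −4)   [check: 1·37 − 4·8 = 5]
  8 = 1·5 + 3   → row D = row B − 1·row C = (3, −1, 5)   [check: −1·37 + 5·8 = 3]
  5 = 1·3 + 2   → row E = row C − 1·row D = (2, 2, −9)   [check: 2·37 − 9·8 = 2]
  3 = 1·2 + 1   → row F = row D − 1·row E = (1, −3, 14)   [check: −3·37 + 14·8 = 1]
  2 = 2·1 + 0   → remainder 0, stop. gcd = 1 (last nonzero row F).
The gcd is 1, so 8 is invertible mod 37. The last nonzero row gives −3·37 + 14·8 = 1, so t = 14. So 8^(−1) ≡ 14 (mod 37). Verify: 8 · 14 = 112 ≡ 1 (mod 37). ✓

Final answer: 8^(−1) ≡ 14 (mod 37)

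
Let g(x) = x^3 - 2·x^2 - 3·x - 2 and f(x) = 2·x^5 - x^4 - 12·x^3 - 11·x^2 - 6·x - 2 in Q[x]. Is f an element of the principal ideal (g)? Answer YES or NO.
NO

In Q[x] the ideal (g) consists of all multiples of g, so f ∈ (g) iff g | f, i.e. iff the remainder of f on division by g is 0. Divide f by g (g is monic, so eliminate the leading term of the running remainder at each step):
  leading term 2·x^5: subtract (2·x^2)·g(x) = 2·x^5 - 4·x^4 - 6·x^3 - 4·x^2, leaving 3·x^4 - 6·x^3 - 7·x^2 - 6·x - 2
  leading term 3·x^4: subtract (3·x)·g(x) = 3·x^4 - 6·x^3 - 9·x^2 - 6·x, leaving 2·x^2 - 2
The remainder r(x) = 2·x^2 - 2 ≠ 0 (and deg r < deg g), so g ∤ f, i.e. f ∉ (g).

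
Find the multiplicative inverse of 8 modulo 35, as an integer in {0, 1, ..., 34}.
Apply the extended Euclidean algorithm to (35, 8), tracking rows (r, s, t) with s·35 + t·8 = r. Each division r_prev = q·r_cur + r_new produces the new row as (previous row) − q·(current row):
  row A: (35, 1, 0)   [1·35 + 0·8 = 35]
  row B: (8, 0, 1)   [0·35 + 1·8 = 8]
  35 = 4·8 + 3   → row C = row A − 4·row B = (3, 1, −4)   [check: 1·35 − 4·8 = 3]
  8 = 2·3 + 2   → row D = row B − 2·row C = (2, −2, 9)   [check: −2·35 + 9·8 = 2]
  3 = 1·2 + 1   → row E = row C − 1·row D = (1, 3, −13)   [check: 3·35 − 13·8 = 1]
  2 = 2·1 + 0   → remainder 0, stop. gcd = 1 (last nonzero row E).
The gcd is 1, so 8 is invertible mod 35. The last nonzero row gives 3·35 − 13·8 = 1, so t = −13. So 8^(−1) ≡ −13 ≡ 22 (mod 35). Verify: 8 · 22 = 176 ≡ 1 (mod 35). ✓

Final answer: 8^(−1) ≡ 22 (mod 35)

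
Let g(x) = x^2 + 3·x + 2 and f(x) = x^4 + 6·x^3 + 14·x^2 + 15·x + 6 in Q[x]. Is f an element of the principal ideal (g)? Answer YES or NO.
YES

In Q[x] the ideal (g) consists of all multiples of g, so f ∈ (g) iff g | f, i.e. iff the remainder of f on division by g is 0. Divide f by g (g is monic, so eliminate the leading term of the running remainder at each step):
  leading term x^4: subtract (x^2)·g(x) = x^4 + 3·x^3 + 2·x^2, leaving 3·x^3 + 12·x^2 + 15·x + 6
  leading term 3·x^3: subtract (3·x)·g(x) = 3·x^3 + 9·x^2 + 6·x, leaving 3·x^2 + 9·x + 6
  leading term 3·x^2: subtract (3)·g(x) = 3·x^2 + 9·x + 6, leaving 0
The remainder is 0, so f(x) = g(x) · h(x) with h(x) = x^2 + 3·x + 3. Hence g | f, i.e. f ∈ (g).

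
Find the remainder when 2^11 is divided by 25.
23

Use repeated squaring. Binary(11) = 1011. Walk through the bits of the exponent 11 left-to-right: at each bit after the leading one, square the running value, then multiply by 2 if the bit is 1 (always reducing mod 25):
  bit 1 = 1 (leading): start with 2.
  bit 2 = 0: square 2^2 = 4 (mod 25).
  bit 3 = 1: square 4^2 = 16; bit is 1, so multiply 16·2 = 32 ≡ 7 (mod 25).
  bit 4 = 1: square 7^2 = 49 ≡ 24; bit is 1, so multiply 24·2 = 48 ≡ 23 (mod 25).
Final value: 2^11 ≡ 23 (mod 25).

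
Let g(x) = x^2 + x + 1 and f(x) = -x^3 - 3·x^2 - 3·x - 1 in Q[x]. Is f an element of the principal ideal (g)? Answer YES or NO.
In Q[x] the ideal (g) consists of all multiples of g, so f ∈ (g) iff g | f, i.e. iff the remainder of f on division by g is 0. Divide f by g (g is monic, so eliminate the leading term of the running remainder at each step):
  leading term -x^3: subtract (-x)·g(x) = -x^3 - x^2 - x, leaving -2·x^2 - 2·x - 1
  leading term -2·x^2: subtract (-2)·g(x) = -2·x^2 - 2·x - 2, leaving 1
The remainder r(x) = 1 ≠ 0 (and deg r < deg g), so g ∤ f, i.e. f ∉ (g).

Final answer: NO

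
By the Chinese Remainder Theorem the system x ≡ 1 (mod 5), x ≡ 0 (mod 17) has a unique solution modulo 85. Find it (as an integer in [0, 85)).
The moduli 5, 17 are pairwise coprime, so by the CRT there is a unique solution mod 5·17 = 85.
Solve by successive substitution. Start with x ≡ 1 (mod 5).
  Combine with x ≡ 0 (mod 17): write x = 1 + 5·t and require 1 + 5·t ≡ 0 (mod 17), i.e. 5·t ≡ 0 − 1 ≡ 16 (mod 17). Since 5^(−1) ≡ 7 (mod 17), t ≡ 7·16 ≡ 10 (mod 17). So x ≡ 1 + 5·10 = 51 (mod 85).
Unique solution in [0, 85): x = 51.

Final answer: x ≡ 51 (mod 85); the representative in [0, 85) is 51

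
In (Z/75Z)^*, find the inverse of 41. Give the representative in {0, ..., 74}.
Apply the extended Euclidean algorithm to (75, 41), tracking rows (r, s, t) with s·75 + t·41 = r. Each division r_prev = q·r_cur + r_new produces the new row as (previous row) − q·(current row):
  row A: (75, 1, 0)   [1·75 + 0·41 = 75]
  row B: (41, 0, 1)   [0·75 + 1·41 = 41]
  75 = 1·41 + 34   → row C = row A − 1·row B = (34, 1, −1)   [check: 1·75 − 1·41 = 34]
  41 = 1·34 + 7   → row D = row B − 1·row C = (7, −1, 2)   [check: −1·75 + 2·41 = 7]
  34 = 4·7 + 6   → row E = row C − 4·row D = (6, 5, −9)   [check: 5·75 − 9·41 = 6]
  7 = 1·6 + 1   → row F = row D − 1·row E = (1, −6, 11)   [check: −6·75 + 11·41 = 1]
  6 = 6·1 + 0   → remainder 0, stop. gcd = 1 (last nonzero row F).
The gcd is 1, so 41 is invertible mod 75. The last nonzero row gives −6·75 + 11·41 = 1, so t = 11. So 41^(−1) ≡ 11 (mod 75). Verify: 41 · 11 = 451 ≡ 1 (mod 75). ✓

Final answer: 41^(−1) ≡ 11 (mod 75)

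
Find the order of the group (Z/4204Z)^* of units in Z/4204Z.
|(Z/4204Z)^*| = 2100

(Z/4204Z)^* consists of the classes a with gcd(a, 4204) = 1, so its order is φ(4204). φ is multiplicative, with φ(p^e) = p^e − p^(e−1). Factorise 4204 = 2^2 · 1051. Then
  φ(4204) = (2^2 − 2^1) · (1051 − 1) = 2 · 1050 = 2100.
Thus |(Z/4204Z)^*| = 2100.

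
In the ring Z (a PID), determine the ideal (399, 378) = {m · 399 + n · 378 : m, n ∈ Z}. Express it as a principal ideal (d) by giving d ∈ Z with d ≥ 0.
(399, 378) = (21); d = 21

In the PID Z, (a, b) is generated by gcd(a, b). Compute gcd(399, 378) with the extended Euclidean algorithm, tracking rows (r, s, t) with s·399 + t·378 = r:
  row A: (399, 1, 0)   [1·399 + 0·378 = 399]
  row B: (378, 0, 1)   [0·399 + 1·378 = 378]
  399 = 1·378 + 21   → row C = row A − 1·row B = (21, 1, −1)   [check: 1·399 − 1·378 = 21]
  378 = 18·21 + 0   → remainder 0, stop. gcd = 21 (last nonzero row C).
So gcd(399, 378) = 21, with Bézout identity 1·399 − 1·378 = 21. Containment (⊇): the Bézout identity exhibits 21 as an element of (399, 378), giving (21) ⊆ (399, 378). Containment (⊆): since 21 | 399 and 21 | 378 (399 = 21·19, 378 = 21·18), every Z-linear combination of 399 and 378 is divisible by 21, so (399, 378) ⊆ (21). Therefore (399, 378) = (21), d = 21.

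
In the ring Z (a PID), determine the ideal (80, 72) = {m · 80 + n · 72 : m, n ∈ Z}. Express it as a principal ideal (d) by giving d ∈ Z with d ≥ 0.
In the PID Z, (a, b) is generated by gcd(a, b). Compute gcd(80, 72) with the extended Euclidean algorithm, tracking rows (r, s, t) with s·80 + t·72 = r:
  row A: (80, 1, 0)   [1·80 + 0·72 = 80]
  row B: (72, 0, 1)   [0·80 + 1·72 = 72]
  80 = 1·72 + 8   → row C = row A − 1·row B = (8, 1, −1)   [check: 1·80 − 1·72 = 8]
  72 = 9·8 + 0   → remainder 0, stop. gcd = 8 (last nonzero row C).
So gcd(80, 72) = 8, with Bézout identity 1·80 − 1·72 = 8. Containment (⊇): the Bézout identity exhibits 8 as an element of (80, 72), giving (8) ⊆ (80, 72). Containment (⊆): since 8 | 80 and 8 | 72 (80 = 8·10, 72 = 8·9), every Z-linear combination of 80 and 72 is divisible by 8, so (80, 72) ⊆ (8). Therefore (80, 72) = (8), d = 8.

Final answer: (80, 72) = (8); d = 8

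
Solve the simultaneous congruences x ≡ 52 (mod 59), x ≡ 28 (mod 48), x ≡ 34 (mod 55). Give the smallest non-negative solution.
The moduli 59, 48, 55 are pairwise coprime, so by the CRT there is a unique solution mod 59·48·55 = 155760.
Solve by successive substitution. Start with x ≡ 52 (mod 59).
  Combine with x ≡ 28 (mod 48): write x = 52 + 59·t and require 52 + 59·t ≡ 28 (mod 48), i.e. 59·t ≡ 28 − 52 ≡ 24 (mod 48). Since 59^(−1) ≡ 35 (mod 48) (59 ≡ 11 (mod 48)), t ≡ 35·24 ≡ 24 (mod 48). So x ≡ 52 + 59·24 = 1468 (mod 2832).
  Combine with x ≡ 34 (mod 55): write x = 1468 + 2832·t and require 1468 + 2832·t ≡ 34 (mod 55), i.e. 2832·t ≡ 34 − 1468 ≡ 51 (mod 55). Since 2832^(−1) ≡ 53 (mod 55) (2832 ≡ 27 (mod 55)), t ≡ 53·51 ≡ 8 (mod 55). So x ≡ 1468 + 2832·8 = 24124 (mod 155760).
Unique solution in [0, 155760): x = 24124.

Final answer: x ≡ 24124 (mod 155760); the representative in [0, 155760) is 24124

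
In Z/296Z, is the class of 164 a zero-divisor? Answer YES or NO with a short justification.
YES

gcd(164, 296) = 4 > 1, so 164 is not a unit in Z/296Z. In Z/nZ every nonzero non-unit is a zero-divisor: explicitly, take b = 296/gcd = 74 ≠ 0 (mod 296); then 164·74 = 12136 = 41·296, i.e. 164·74 ≡ 0 (mod 296). So 164 is a zero-divisor.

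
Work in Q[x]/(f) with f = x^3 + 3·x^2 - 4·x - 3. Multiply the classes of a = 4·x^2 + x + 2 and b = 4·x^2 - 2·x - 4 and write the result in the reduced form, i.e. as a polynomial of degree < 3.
First multiply in Q[x] without reducing: a · b = 16·x^4 - 4·x^3 - 10·x^2 - 8·x - 8. Now divide by f(x) = x^3 + 3·x^2 - 4·x - 3, eliminating the leading term at each step:
  leading term 16·x^4: subtract (16·x)·f(x) = 16·x^4 + 48·x^3 - 64·x^2 - 48·x, leaving -52·x^3 + 54·x^2 + 40·x - 8
  leading term -52·x^3: subtract (-52)·f(x) = -52·x^3 - 156·x^2 + 208·x + 156, leaving 210·x^2 - 168·x - 164
The degree is now < 3, so this is the remainder. Hence a · b ≡ 210·x^2 - 168·x - 164 in Q[x]/(f).

Final answer: a · b ≡ 210·x^2 - 168·x - 164 (mod f(x))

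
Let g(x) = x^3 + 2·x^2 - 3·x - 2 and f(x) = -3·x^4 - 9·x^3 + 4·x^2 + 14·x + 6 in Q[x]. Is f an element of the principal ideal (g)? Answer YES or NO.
NO

In Q[x] the ideal (g) consists of all multiples of g, so f ∈ (g) iff g | f, i.e. iff the remainder of f on division by g is 0. Divide f by g (g is monic, so eliminate the leading term of the running remainder at each step):
  leading term -3·x^4: subtract (-3·x)·g(x) = -3·x^4 - 6·x^3 + 9·x^2 + 6·x, leaving -3·x^3 - 5·x^2 + 8·x + 6
  leading term -3·x^3: subtract (-3)·g(x) = -3·x^3 - 6·x^2 + 9·x + 6, leaving x^2 - x
The remainder r(x) = x^2 - x ≠ 0 (and deg r < deg g), so g ∤ f, i.e. f ∉ (g).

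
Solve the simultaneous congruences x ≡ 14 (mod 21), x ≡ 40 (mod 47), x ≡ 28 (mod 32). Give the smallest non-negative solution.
x ≡ 24668 (mod 31584); the representative in [0, 31584) is 24668

The moduli 21, 47, 32 are pairwise coprime, so by the CRT there is a unique solution mod 21·47·32 = 31584.
Solve by successive substitution. Start with x ≡ 14 (mod 21).
  Combine with x ≡ 40 (mod 47): write x = 14 + 21·t and require 14 + 21·t ≡ 40 (mod 47), i.e. 21·t ≡ 40 − 14 ≡ 26 (mod 47). Since 21^(−1) ≡ 9 (mod 47), t ≡ 9·26 ≡ 46 (mod 47). So x ≡ 14 + 21·46 = 980 (mod 987).
  Combine with x ≡ 28 (mod 32): write x = 980 + 987·t and require 980 + 987·t ≡ 28 (mod 32), i.e. 987·t ≡ 28 − 980 ≡ 8 (mod 32). Since 987^(−1) ≡ 19 (mod 32) (987 ≡ 27 (mod 32)), t ≡ 19·8 ≡ 24 (mod 32). So x ≡ 980 + 987·24 = 24668 (mod 31584).
Unique solution in [0, 31584): x = 24668.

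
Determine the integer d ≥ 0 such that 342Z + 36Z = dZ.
In the PID Z, (a, b) is generated by gcd(a, b). Compute gcd(342, 36) with the extended Euclidean algorithm, tracking rows (r, s, t) with s·342 + t·36 = r:
  row A: (342, 1, 0)   [1·342 + 0·36 = 342]
  row B: (36, 0, 1)   [0·342 + 1·36 = 36]
  342 = 9·36 + 18   → row C = row A − 9·row B = (18, 1, −9)   [check: 1·342 − 9·36 = 18]
  36 = 2·18 + 0   → remainder 0, stop. gcd = 18 (last nonzero row C).
So gcd(342, 36) = 18, with Bézout identity 1·342 − 9·36 = 18. Containment (⊇): the Bézout identity exhibits 18 as an element of (342, 36), giving (18) ⊆ (342, 36). Containment (⊆): since 18 | 342 and 18 | 36 (342 = 18·19, 36 = 18·2), every Z-linear combination of 342 and 36 is divisible by 18, so (342, 36) ⊆ (18). Therefore (342, 36) = (18), d = 18.

Final answer: (342, 36) = (18); d = 18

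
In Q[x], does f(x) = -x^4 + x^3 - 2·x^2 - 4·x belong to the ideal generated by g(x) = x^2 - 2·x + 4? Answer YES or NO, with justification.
YES

In Q[x] the ideal (g) consists of all multiples of g, so f ∈ (g) iff g | f, i.e. iff the remainder of f on division by g is 0. Divide f by g (g is monic, so eliminate the leading term of the running remainder at each step):
  leading term -x^4: subtract (-x^2)·g(x) = -x^4 + 2·x^3 - 4·x^2, leaving -x^3 + 2·x^2 - 4·x
  leading term -x^3: subtract (-x)·g(x) = -x^3 + 2·x^2 - 4·x, leaving 0
The remainder is 0, so f(x) = g(x) · h(x) with h(x) = -x^2 - x. Hence g | f, i.e. f ∈ (g).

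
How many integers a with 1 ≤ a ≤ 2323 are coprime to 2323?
The number of a ∈ {1, ..., 2323} with gcd(a, 2323) = 1 is by definition Euler's totient φ(2323). φ is multiplicative, with φ(p^e) = p^e − p^(e−1). Factorise 2323 = 23 · 101. Then
  φ(2323) = (23 − 1) · (101 − 1) = 22 · 100 = 2200.
So there are 2200 such integers.

Final answer: 2200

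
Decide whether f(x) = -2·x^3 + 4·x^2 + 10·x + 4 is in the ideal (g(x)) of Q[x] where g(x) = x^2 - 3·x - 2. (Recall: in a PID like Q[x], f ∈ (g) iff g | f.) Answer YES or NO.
In Q[x] the ideal (g) consists of all multiples of g, so f ∈ (g) iff g | f, i.e. iff the remainder of f on division by g is 0. Divide f by g (g is monic, so eliminate the leading term of the running remainder at each step):
  leading term -2·x^3: subtract (-2·x)·g(x) = -2·x^3 + 6·x^2 + 4·x, leaving -2·x^2 + 6·x + 4
  leading term -2·x^2: subtract (-2)·g(x) = -2·x^2 + 6·x + 4, leaving 0
The remainder is 0, so f(x) = g(x) · h(x) with h(x) = -2·x - 2. Hence g | f, i.e. f ∈ (g).

Final answer: YES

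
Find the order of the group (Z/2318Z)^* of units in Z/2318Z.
|(Z/2318Z)^*| = 1080

(Z/2318Z)^* consists of the classes a with gcd(a, 2318) = 1, so its order is φ(2318). φ is multiplicative, with φ(p^e) = p^e − p^(e−1). Factorise 2318 = 2 · 19 · 61. Then
  φ(2318) = (2 − 1) · (19 − 1) · (61 − 1) = 1 · 18 · 60 = 1080.
Thus |(Z/2318Z)^*| = 1080.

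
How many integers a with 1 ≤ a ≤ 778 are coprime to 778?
The number of a ∈ {1, ..., 778} with gcd(a, 778) = 1 is by definition Euler's totient φ(778). φ is multiplicative, with φ(p^e) = p^e − p^(e−1). Factorise 778 = 2 · 389. Then
  φ(778) = (2 − 1) · (389 − 1) = 1 · 388 = 388.
So there are 388 such integers.

Final answer: 388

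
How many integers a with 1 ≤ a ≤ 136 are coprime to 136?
64

The number of a ∈ {1, ..., 136} with gcd(a, 136) = 1 is by definition Euler's totient φ(136). φ is multiplicative, with φ(p^e) = p^e − p^(e−1). Factorise 136 = 2^3 · 17. Then
  φ(136) = (2^3 − 2^2) · (17 − 1) = 4 · 16 = 64.
So there are 64 such integers.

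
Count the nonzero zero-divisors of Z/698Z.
Z/698Z has 349 nonzero zero-divisors

In Z/698Z each nonzero element is either a unit (gcd with 698 is 1) or a zero-divisor (gcd > 1). The number of units is φ(698): factorise 698 = 2 · 349, so φ(698) = (2 − 1) · (349 − 1) = 1 · 348 = 348. The nonzero elements number 698 − 1 = 697. Hence the nonzero zero-divisors number 697 − 348 = 349.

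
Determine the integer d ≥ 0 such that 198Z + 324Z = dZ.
(198, 324) = (18); d = 18

In the PID Z, (a, b) is generated by gcd(a, b). Compute gcd(324, 198) with the extended Euclidean algorithm, tracking rows (r, s, t) with s·324 + t·198 = r:
  row A: (324, 1, 0)   [1·324 + 0·198 = 324]
  row B: (198, 0, 1)   [0·324 + 1·198 = 198]
  324 = 1·198 + 126   → row C = row A − 1·row B = (126, 1, −1)   [check: 1·324 − 1·198 = 126]
  198 = 1·126 + 72   → row D = row B − 1·row C = (72, −1, 2)   [check: −1·324 + 2·198 = 72]
  126 = 1·72 + 54   → row E = row C − 1·row D = (54, 2, −3)   [check: 2·324 − 3·198 = 54]
  72 = 1·54 + 18   → row F = row D − 1·row E = (18, −3, 5)   [check: −3·324 + 5·198 = 18]
  54 = 3·18 + 0   → remainder 0, stop. gcd = 18 (last nonzero row F).
So gcd(198, 324) = 18, with Bézout identity −3·324 + 5·198 = 18. Containment (⊇): the Bézout identity exhibits 18 as an element of (198, 324), giving (18) ⊆ (198, 324). Containment (⊆): since 18 | 198 and 18 | 324 (198 = 18·11, 324 = 18·18), every Z-linear combination of 198 and 324 is divisible by 18, so (198, 324) ⊆ (18). Therefore (198, 324) = (18), d = 18.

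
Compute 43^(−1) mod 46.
43^(−1) ≡ 15 (mod 46)

Apply the extended Euclidean algorithm to (46, 43), tracking rows (r, s, t) with s·46 + t·43 = r. Each division r_prev = q·r_cur + r_new produces the new row as (previous row) − q·(current row):
  row A: (46, 1, 0)   [1·46 + 0·43 = 46]
  row B: (43, 0, 1)   [0·46 + 1·43 = 43]
  46 = 1·43 + 3   → row C = row A − 1·row B = (3, 1, −1)   [check: 1·46 − 1·43 = 3]
  43 = 14·3 + 1   → row D = row B − 14·row C = (1, −14, 15)   [check: −14·46 + 15·43 = 1]
  3 = 3·1 + 0   → remainder 0, stop. gcd = 1 (last nonzero row D).
The gcd is 1, so 43 is invertible mod 46. The last nonzero row gives −14·46 + 15·43 = 1, so t = 15. So 43^(−1) ≡ 15 (mod 46). Verify: 43 · 15 = 645 ≡ 1 (mod 46). ✓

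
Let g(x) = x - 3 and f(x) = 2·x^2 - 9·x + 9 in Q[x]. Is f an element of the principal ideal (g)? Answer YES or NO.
YES

In Q[x] the ideal (g) consists of all multiples of g, so f ∈ (g) iff g | f, i.e. iff the remainder of f on division by g is 0. Divide f by g (g is monic, so eliminate the leading term of the running remainder at each step):
  leading term 2·x^2: subtract (2·x)·g(x) = 2·x^2 - 6·x, leaving 9 - 3·x
  leading term -3·x: subtract (-3)·g(x) = 9 - 3·x, leaving 0
The remainder is 0, so f(x) = g(x) · h(x) with h(x) = 2·x - 3. Hence g | f, i.e. f ∈ (g).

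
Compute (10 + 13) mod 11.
Reduce the summands first: 13 ≡ 2 (mod 11), so 10 + 13 ≡ 10 + 2 (mod 11). 10 + 2 = 12; 12 = 1·11 + 1, so (10 + 13) mod 11 = 1.

Final answer: 1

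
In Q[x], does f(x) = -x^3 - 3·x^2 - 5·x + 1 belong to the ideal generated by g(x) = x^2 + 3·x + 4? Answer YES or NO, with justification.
In Q[x] the ideal (g) consists of all multiples of g, so f ∈ (g) iff g | f, i.e. iff the remainder of f on division by g is 0. Divide f by g (g is monic, so eliminate the leading term of the running remainder at each step):
  leading term -x^3: subtract (-x)·g(x) = -x^3 - 3·x^2 - 4·x, leaving 1 - x
The remainder r(x) = 1 - x ≠ 0 (and deg r < deg g), so g ∤ f, i.e. f ∉ (g).

Final answer: NO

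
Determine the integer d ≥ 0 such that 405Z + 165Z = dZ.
(405, 165) = (15); d = 15

In the PID Z, (a, b) is generated by gcd(a, b). Compute gcd(405, 165) with the extended Euclidean algorithm, tracking rows (r, s, t) with s·405 + t·165 = r:
  row A: (405, 1, 0)   [1·405 + 0·165 = 405]
  row B: (165, 0, 1)   [0·405 + 1·165 = 165]
  405 = 2·165 + 75   → row C = row A − 2·row B = (75, 1, −2)   [check: 1·405 − 2·165 = 75]
  165 = 2·75 + 15   → row D = row B − 2·row C = (15, −2, 5)   [check: −2·405 + 5·165 = 15]
  75 = 5·15 + 0   → remainder 0, stop. gcd = 15 (last nonzero row D).
So gcd(405, 165) = 15, with Bézout identity −2·405 + 5·165 = 15. Containment (⊇): the Bézout identity exhibits 15 as an element of (405, 165), giving (15) ⊆ (405, 165). Containment (⊆): since 15 | 405 and 15 | 165 (405 = 15·27, 165 = 15·11), every Z-linear combination of 405 and 165 is divisible by 15, so (405, 165) ⊆ (15). Therefore (405, 165) = (15), d = 15.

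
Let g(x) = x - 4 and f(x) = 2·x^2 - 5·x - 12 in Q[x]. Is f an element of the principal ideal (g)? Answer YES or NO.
YES

In Q[x] the ideal (g) consists of all multiples of g, so f ∈ (g) iff g | f, i.e. iff the remainder of f on division by g is 0. Divide f by g (g is monic, so eliminate the leading term of the running remainder at each step):
  leading term 2·x^2: subtract (2·x)·g(x) = 2·x^2 - 8·x, leaving 3·x - 12
  leading term 3·x: subtract (3)·g(x) = 3·x - 12, leaving 0
The remainder is 0, so f(x) = g(x) · h(x) with h(x) = 2·x + 3. Hence g | f, i.e. f ∈ (g).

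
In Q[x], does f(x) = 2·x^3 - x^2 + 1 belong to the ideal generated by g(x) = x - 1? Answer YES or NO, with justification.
In Q[x] the ideal (g) consists of all multiples of g, so f ∈ (g) iff g | f, i.e. iff the remainder of f on division by g is 0. Divide f by g (g is monic, so eliminate the leading term of the running remainder at each step):
  leading term 2·x^3: subtract (2·x^2)·g(x) = 2·x^3 - 2·x^2, leaving x^2 + 1
  leading term x^2: subtract (x)·g(x) = x^2 - x, leaving x + 1
  leading term x: subtract (1)·g(x) = x - 1, leaving 2
The remainder r(x) = 2 ≠ 0 (and deg r < deg g), so g ∤ f, i.e. f ∉ (g).

Final answer: NO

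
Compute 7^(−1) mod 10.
Apply the extended Euclidean algorithm to (10, 7), tracking rows (r, s, t) with s·10 + t·7 = r. Each division r_prev = q·r_cur + r_new produces the new row as (previous row) − q·(current row):
  row A: (10, 1, 0)   [1·10 + 0·7 = 10]
  row B: (7, 0, 1)   [0·10 + 1·7 = 7]
  10 = 1·7 + 3   → row C = row A − 1·row B = (3, 1, −1)   [check: 1·10 − 1·7 = 3]
  7 = 2·3 + 1   → row D = row B − 2·row C = (1, −2, 3)   [check: −2·10 + 3·7 = 1]
  3 = 3·1 + 0   → remainder 0, stop. gcd = 1 (last nonzero row D).
The gcd is 1, so 7 is invertible mod 10. The last nonzero row gives −2·10 + 3·7 = 1, so t = 3. So 7^(−1) ≡ 3 (mod 10). Verify: 7 · 3 = 21 ≡ 1 (mod 10). ✓

Final answer: 7^(−1) ≡ 3 (mod 10)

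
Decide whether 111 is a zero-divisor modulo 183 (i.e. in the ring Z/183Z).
YES

gcd(111, 183) = 3 > 1, so 111 is not a unit in Z/183Z. In Z/nZ every nonzero non-unit is a zero-divisor: explicitly, take b = 183/gcd = 61 ≠ 0 (mod 183); then 111·61 = 6771 = 37·183, i.e. 111·61 ≡ 0 (mod 183). So 111 is a zero-divisor.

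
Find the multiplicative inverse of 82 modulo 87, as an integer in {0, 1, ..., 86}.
Apply the extended Euclidean algorithm to (87, 82), tracking rows (r, s, t) with s·87 + t·82 = r. Each division r_prev = q·r_cur + r_new produces the new row as (previous row) − q·(current row):
  row A: (87, 1, 0)   [1·87 + 0·82 = 87]
  row B: (82, 0, 1)   [0·87 + 1·82 = 82]
  87 = 1·82 + 5   → row C = row A − 1·row B = (5, 1, −1)   [check: 1·87 − 1·82 = 5]
  82 = 16·5 + 2   → row D = row B − 16·row C = (2, −16, 17)   [check: −16·87 + 17·82 = 2]
  5 = 2·2 + 1   → row E = row C − 2·row D = (1, 33, −35)   [check: 33·87 − 35·82 = 1]
  2 = 2·1 + 0   → remainder 0, stop. gcd = 1 (last nonzero row E).
The gcd is 1, so 82 is invertible mod 87. The last nonzero row gives 33·87 − 35·82 = 1, so t = −35. So 82^(−1) ≡ −35 ≡ 52 (mod 87). Verify: 82 · 52 = 4264 ≡ 1 (mod 87). ✓

Final answer: 82^(−1) ≡ 52 (mod 87)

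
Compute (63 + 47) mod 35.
5

Reduce the summands first: 63 ≡ 28, 47 ≡ 12 (mod 35), so 63 + 47 ≡ 28 + 12 (mod 35). 28 + 12 = 40; 40 = 1·35 + 5, so (63 + 47) mod 35 = 5.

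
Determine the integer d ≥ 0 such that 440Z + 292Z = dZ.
(440, 292) = (4); d = 4

In the PID Z, (a, b) is generated by gcd(a, b). Compute gcd(440, 292) with the extended Euclidean algorithm, tracking rows (r, s, t) with s·440 + t·292 = r:
  row A: (440, 1, 0)   [1·440 + 0·292 = 440]
  row B: (292, 0, 1)   [0·440 + 1·292 = 292]
  440 = 1·292 + 148   → row C = row A − 1·row B = (148, 1, −1)   [check: 1·440 − 1·292 = 148]
  292 = 1·148 + 144   → row D = row B − 1·row C = (144, −1, 2)   [check: −1·440 + 2·292 = 144]
  148 = 1·144 + 4   → row E = row C − 1·row D = (4, 2, −3)   [check: 2·440 − 3·292 = 4]
  144 = 36·4 + 0   → remainder 0, stop. gcd = 4 (last nonzero row E).
So gcd(440, 292) = 4, with Bézout identity 2·440 − 3·292 = 4. Containment (⊇): the Bézout identity exhibits 4 as an element of (440, 292), giving (4) ⊆ (440, 292). Containment (⊆): since 4 | 440 and 4 | 292 (440 = 4·110, 292 = 4·73), every Z-linear combination of 440 and 292 is divisible by 4, so (440, 292) ⊆ (4). Therefore (440, 292) = (4), d = 4.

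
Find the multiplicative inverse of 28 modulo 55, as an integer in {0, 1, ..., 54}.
28^(−1) ≡ 2 (mod 55)

Apply the extended Euclidean algorithm to (55, 28), tracking rows (r, s, t) with s·55 + t·28 = r. Each division r_prev = q·r_cur + r_new produces the new row as (previous row) − q·(current row):
  row A: (55, 1, 0)   [1·55 + 0·28 = 55]
  row B: (28, 0, 1)   [0·55 + 1·28 = 28]
  55 = 1·28 + 27   → row C = row A − 1·row B = (27, 1, −1)   [check: 1·55 − 1·28 = 27]
  28 = 1·27 + 1   → row D = row B − 1·row C = (1, −1, 2)   [check: −1·55 + 2·28 = 1]
  27 = 27·1 + 0   → remainder 0, stop. gcd = 1 (last nonzero row D).
The gcd is 1, so 28 is invertible mod 55. The last nonzero row gives −1·55 + 2·28 = 1, so t = 2. So 28^(−1) ≡ 2 (mod 55). Verify: 28 · 2 = 56 ≡ 1 (mod 55). ✓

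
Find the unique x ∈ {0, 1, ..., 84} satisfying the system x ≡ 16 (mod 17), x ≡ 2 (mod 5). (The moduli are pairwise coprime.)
The moduli 17, 5 are pairwise coprime, so by the CRT there is a unique solution mod 17·5 = 85.
Solve by successive substitution. Start with x ≡ 16 (mod 17).
  Combine with x ≡ 2 (mod 5): write x = 16 + 17·t and require 16 + 17·t ≡ 2 (mod 5), i.e. 17·t ≡ 2 − 16 ≡ 1 (mod 5). Since 17^(−1) ≡ 3 (mod 5) (17 ≡ 2 (mod 5)), t ≡ 3·1 ≡ 3 (mod 5). So x ≡ 16 + 17·3 = 67 (mod 85).
Unique solution in [0, 85): x = 67.

Final answer: x ≡ 67 (mod 85); the representative in [0, 85) is 67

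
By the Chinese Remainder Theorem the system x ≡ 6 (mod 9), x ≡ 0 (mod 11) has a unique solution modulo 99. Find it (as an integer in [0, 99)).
x ≡ 33 (mod 99); the representative in [0, 99) is 33

The moduli 9, 11 are pairwise coprime, so by the CRT there is a unique solution mod 9·11 = 99.
Solve by successive substitution. Start with x ≡ 6 (mod 9).
  Combine with x ≡ 0 (mod 11): write x = 6 + 9·t and require 6 + 9·t ≡ 0 (mod 11), i.e. 9·t ≡ 0 − 6 ≡ 5 (mod 11). Since 9^(−1) ≡ 5 (mod 11), t ≡ 5·5 ≡ 3 (mod 11). So x ≡ 6 + 9·3 = 33 (mod 99).
Unique solution in [0, 99): x = 33.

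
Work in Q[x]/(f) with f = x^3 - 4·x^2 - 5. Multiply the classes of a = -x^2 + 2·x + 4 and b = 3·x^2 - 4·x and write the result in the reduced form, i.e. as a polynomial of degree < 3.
First multiply in Q[x] without reducing: a · b = -3·x^4 + 10·x^3 + 4·x^2 - 16·x. Now divide by f(x) = x^3 - 4·x^2 - 5, eliminating the leading term at each step:
  leading term -3·x^4: subtract (-3·x)·f(x) = -3·x^4 + 12·x^3 + 15·x, leaving -2·x^3 + 4·x^2 - 31·x
  leading term -2·x^3: subtract (-2)·f(x) = -2·x^3 + 8·x^2 + 10, leaving -4·x^2 - 31·x - 10
The degree is now < 3, so this is the remainder. Hence a · b ≡ -4·x^2 - 31·x - 10 in Q[x]/(f).

Final answer: a · b ≡ -4·x^2 - 31·x - 10 (mod f(x))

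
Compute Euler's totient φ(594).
φ is multiplicative, with φ(p^e) = p^e − p^(e−1). Factorise 594 = 2 · 3^3 · 11. Then
  φ(594) = (2 − 1) · (3^3 − 3^2) · (11 − 1) = 1 · 18 · 10 = 180.

Final answer: φ(594) = 180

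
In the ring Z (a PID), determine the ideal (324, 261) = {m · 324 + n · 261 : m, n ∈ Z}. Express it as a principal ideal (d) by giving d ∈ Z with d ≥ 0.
(324, 261) = (9); d = 9

In the PID Z, (a, b) is generated by gcd(a, b). Compute gcd(324, 261) with the extended Euclidean algorithm, tracking rows (r, s, t) with s·324 + t·261 = r:
  row A: (324, 1, 0)   [1·324 + 0·261 = 324]
  row B: (261, 0, 1)   [0·324 + 1·261 = 261]
  324 = 1·261 + 63   → row C = row A − 1·row B = (63, 1, −1)   [check: 1·324 − 1·261 = 63]
  261 = 4·63 + 9   → row D = row B − 4·row C = (9, −4, 5)   [check: −4·324 + 5·261 = 9]
  63 = 7·9 + 0   → remainder 0, stop. gcd = 9 (last nonzero row D).
So gcd(324, 261) = 9, with Bézout identity −4·324 + 5·261 = 9. Containment (⊇): the Bézout identity exhibits 9 as an element of (324, 261), giving (9) ⊆ (324, 261). Containment (⊆): since 9 | 324 and 9 | 261 (324 = 9·36, 261 = 9·29), every Z-linear combination of 324 and 261 is divisible by 9, so (324, 261) ⊆ (9). Therefore (324, 261) = (9), d = 9.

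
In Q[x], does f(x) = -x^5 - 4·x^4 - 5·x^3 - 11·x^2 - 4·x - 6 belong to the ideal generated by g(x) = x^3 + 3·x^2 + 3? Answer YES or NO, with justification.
NO

In Q[x] the ideal (g) consists of all multiples of g, so f ∈ (g) iff g | f, i.e. iff the remainder of f on division by g is 0. Divide f by g (g is monic, so eliminate the leading term of the running remainder at each step):
  leading term -x^5: subtract (-x^2)·g(x) = -x^5 - 3·x^4 - 3·x^2, leaving -x^4 - 5·x^3 - 8·x^2 - 4·x - 6
  leading term -x^4: subtract (-x)·g(x) = -x^4 - 3·x^3 - 3·x, leaving -2·x^3 - 8·x^2 - x - 6
  leading term -2·x^3: subtract (-2)·g(x) = -2·x^3 - 6·x^2 - 6, leaving -2·x^2 - x
The remainder r(x) = -2·x^2 - x ≠ 0 (and deg r < deg g), so g ∤ f, i.e. f ∉ (g).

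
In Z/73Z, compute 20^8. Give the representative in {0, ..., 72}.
Use repeated squaring. Binary(8) = 1000. Walk through the bits of the exponent 8 left-to-right: at each bit after the leading one, square the running value, then multiply by 20 if the bit is 1 (always reducing mod 73):
  bit 1 = 1 (leading): start with 20.
  bit 2 = 0: square 20^2 = 400 ≡ 35 (mod 73).
  bit 3 = 0: square 35^2 = 1225 ≡ 57 (mod 73).
  bit 4 = 0: square 57^2 = 3249 ≡ 37 (mod 73).
Final value: 20^8 ≡ 37 (mod 73).

Final answer: 37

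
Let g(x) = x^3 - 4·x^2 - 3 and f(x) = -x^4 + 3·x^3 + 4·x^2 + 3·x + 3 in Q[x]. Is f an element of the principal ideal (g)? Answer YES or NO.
In Q[x] the ideal (g) consists of all multiples of g, so f ∈ (g) iff g | f, i.e. iff the remainder of f on division by g is 0. Divide f by g (g is monic, so eliminate the leading term of the running remainder at each step):
  leading term -x^4: subtract (-x)·g(x) = -x^4 + 4·x^3 + 3·x, leaving -x^3 + 4·x^2 + 3
  leading term -x^3: subtract (-1)·g(x) = -x^3 + 4·x^2 + 3, leaving 0
The remainder is 0, so f(x) = g(x) · h(x) with h(x) = -x - 1. Hence g | f, i.e. f ∈ (g).

Final answer: YES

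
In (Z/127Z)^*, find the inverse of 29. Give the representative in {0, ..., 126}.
29^(−1) ≡ 92 (mod 127)

Apply the extended Euclidean algorithm to (127, 29), tracking rows (r, s, t) with s·127 + t·29 = r. Each division r_prev = q·r_cur + r_new produces the new row as (previous row) − q·(current row):
  row A: (127, 1, 0)   [1·127 + 0·29 = 127]
  row B: (29, 0, 1)   [0·127 + 1·29 = 29]
  127 = 4·29 + 11   → row C = row A − 4·row B = (11, 1, −4)   [check: 1·127 − 4·29 = 11]
  29 = 2·11 + 7   → row D = row B − 2·row C = (7, −2, 9)   [check: −2·127 + 9·29 = 7]
  11 = 1·7 + 4   → row E = row C − 1·row D = (4, 3, −13)   [check: 3·127 − 13·29 = 4]
  7 = 1·4 + 3   → row F = row D − 1·row E = (3, −5, 22)   [check: −5·127 + 22·29 = 3]
  4 = 1·3 + 1   → row G = row E − 1·row F = (1, 8, −35)   [check: 8·127 − 35·29 = 1]
  3 = 3·1 + 0   → remainder 0, stop. gcd = 1 (last nonzero row G).
The gcd is 1, so 29 is invertible mod 127. The last nonzero row gives 8·127 − 35·29 = 1, so t = −35. So 29^(−1) ≡ −35 ≡ 92 (mod 127). Verify: 29 · 92 = 2668 ≡ 1 (mod 127). ✓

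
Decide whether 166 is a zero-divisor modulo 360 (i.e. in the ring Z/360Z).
gcd(166, 360) = 2 > 1, so 166 is not a unit in Z/360Z. In Z/nZ every nonzero non-unit is a zero-divisor: explicitly, take b = 360/gcd = 180 ≠ 0 (mod 360); then 166·180 = 29880 = 83·360, i.e. 166·180 ≡ 0 (mod 360). So 166 is a zero-divisor.

Final answer: YES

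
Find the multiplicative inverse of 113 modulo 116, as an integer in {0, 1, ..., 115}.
113^(−1) ≡ 77 (mod 116)

Apply the extended Euclidean algorithm to (116, 113), tracking rows (r, s, t) with s·116 + t·113 = r. Each division r_prev = q·r_cur + r_new produces the new row as (previous row) − q·(current row):
  row A: (116, 1, 0)   [1·116 + 0·113 = 116]
  row B: (113, 0, 1)   [0·116 + 1·113 = 113]
  116 = 1·113 + 3   → row C = row A − 1·row B = (3, 1, −1)   [check: 1·116 − 1·113 = 3]
  113 = 37·3 + 2   → row D = row B − 37·row C = (2, −37, 38)   [check: −37·116 + 38·113 = 2]
  3 = 1·2 + 1   → row E = row C − 1·row D = (1, 38, −39)   [check: 38·116 − 39·113 = 1]
  2 = 2·1 + 0   → remainder 0, stop. gcd = 1 (last nonzero row E).
The gcd is 1, so 113 is invertible mod 116. The last nonzero row gives 38·116 − 39·113 = 1, so t = −39. So 113^(−1) ≡ −39 ≡ 77 (mod 116). Verify: 113 · 77 = 8701 ≡ 1 (mod 116). ✓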